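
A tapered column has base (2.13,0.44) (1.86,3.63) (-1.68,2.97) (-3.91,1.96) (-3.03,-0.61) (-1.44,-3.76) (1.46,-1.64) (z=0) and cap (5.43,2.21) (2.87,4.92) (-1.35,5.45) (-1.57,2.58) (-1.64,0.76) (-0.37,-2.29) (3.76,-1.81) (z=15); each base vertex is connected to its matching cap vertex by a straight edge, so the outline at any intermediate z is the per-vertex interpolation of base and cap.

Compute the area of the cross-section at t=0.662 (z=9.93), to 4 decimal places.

Area at t=0.662: 36.6349

Cross-section at t=0.662: each vertex is (1-t)·p0[i] + t·p1[i].
  v1: (1-0.662)·(2.13,0.44) + 0.662·(5.43,2.21) = (4.3146,1.6117)
  v2: (1-0.662)·(1.86,3.63) + 0.662·(2.87,4.92) = (2.5286,4.4840)
  v3: (1-0.662)·(-1.68,2.97) + 0.662·(-1.35,5.45) = (-1.4615,4.6118)
  v4: (1-0.662)·(-3.91,1.96) + 0.662·(-1.57,2.58) = (-2.3609,2.3704)
  v5: (1-0.662)·(-3.03,-0.61) + 0.662·(-1.64,0.76) = (-2.1098,0.2969)
  v6: (1-0.662)·(-1.44,-3.76) + 0.662·(-0.37,-2.29) = (-0.7317,-2.7869)
  v7: (1-0.662)·(1.46,-1.64) + 0.662·(3.76,-1.81) = (2.9826,-1.7525)
Shoelace sum Σ(x_i·y_{i+1} − x_{i+1}·y_i):
  i=1: 4.3146·4.4840 − 2.5286·1.6117 = +15.2711 (running +15.2711)
  i=2: 2.5286·4.6118 − -1.4615·4.4840 = +18.2149 (running +33.4860)
  i=3: -1.4615·2.3704 − -2.3609·4.6118 = +7.4235 (running +40.9095)
  i=4: -2.3609·0.2969 − -2.1098·2.3704 = +4.3002 (running +45.2097)
  i=5: -2.1098·-2.7869 − -0.7317·0.2969 = +6.0970 (running +51.3067)
  i=6: -0.7317·-1.7525 − 2.9826·-2.7869 = +9.5944 (running +60.9010)
  i=7: 2.9826·1.6117 − 4.3146·-1.7525 = +12.3687 (running +73.2697)
Area = |Σ|/2 = |73.2697|/2 = 36.6349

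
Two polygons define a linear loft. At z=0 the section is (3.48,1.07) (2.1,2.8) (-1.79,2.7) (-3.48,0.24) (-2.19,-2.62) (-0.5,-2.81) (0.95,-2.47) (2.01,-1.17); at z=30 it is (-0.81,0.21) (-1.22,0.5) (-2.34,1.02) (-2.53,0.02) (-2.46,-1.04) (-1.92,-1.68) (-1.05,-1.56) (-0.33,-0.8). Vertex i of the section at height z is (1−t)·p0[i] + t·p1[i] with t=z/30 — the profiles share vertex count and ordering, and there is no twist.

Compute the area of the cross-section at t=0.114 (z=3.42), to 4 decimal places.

Cross-section at t=0.114: each vertex is (1-t)·p0[i] + t·p1[i].
  v1: (1-0.114)·(3.48,1.07) + 0.114·(-0.81,0.21) = (2.9909,0.9720)
  v2: (1-0.114)·(2.1,2.8) + 0.114·(-1.22,0.5) = (1.7215,2.5378)
  v3: (1-0.114)·(-1.79,2.7) + 0.114·(-2.34,1.02) = (-1.8527,2.5085)
  v4: (1-0.114)·(-3.48,0.24) + 0.114·(-2.53,0.02) = (-3.3717,0.2149)
  v5: (1-0.114)·(-2.19,-2.62) + 0.114·(-2.46,-1.04) = (-2.2208,-2.4399)
  v6: (1-0.114)·(-0.5,-2.81) + 0.114·(-1.92,-1.68) = (-0.6619,-2.6812)
  v7: (1-0.114)·(0.95,-2.47) + 0.114·(-1.05,-1.56) = (0.7220,-2.3663)
  v8: (1-0.114)·(2.01,-1.17) + 0.114·(-0.33,-0.8) = (1.7432,-1.1278)
Shoelace sum Σ(x_i·y_{i+1} − x_{i+1}·y_i):
  i=1: 2.9909·2.5378 − 1.7215·0.9720 = +5.9172 (running +5.9172)
  i=2: 1.7215·2.5085 − -1.8527·2.5378 = +9.0202 (running +14.9373)
  i=3: -1.8527·0.2149 − -3.3717·2.5085 = +8.0597 (running +22.9970)
  i=4: -3.3717·-2.4399 − -2.2208·0.2149 = +8.7038 (running +31.7008)
  i=5: -2.2208·-2.6812 − -0.6619·-2.4399 = +4.3394 (running +36.0402)
  i=6: -0.6619·-2.3663 − 0.7220·-2.6812 = +3.5020 (running +39.5422)
  i=7: 0.7220·-1.1278 − 1.7432·-2.3663 = +3.3107 (running +42.8529)
  i=8: 1.7432·0.9720 − 2.9909·-1.1278 = +5.0676 (running +47.9205)
Area = |Σ|/2 = |47.9205|/2 = 23.9603

Area at t=0.114: 23.9603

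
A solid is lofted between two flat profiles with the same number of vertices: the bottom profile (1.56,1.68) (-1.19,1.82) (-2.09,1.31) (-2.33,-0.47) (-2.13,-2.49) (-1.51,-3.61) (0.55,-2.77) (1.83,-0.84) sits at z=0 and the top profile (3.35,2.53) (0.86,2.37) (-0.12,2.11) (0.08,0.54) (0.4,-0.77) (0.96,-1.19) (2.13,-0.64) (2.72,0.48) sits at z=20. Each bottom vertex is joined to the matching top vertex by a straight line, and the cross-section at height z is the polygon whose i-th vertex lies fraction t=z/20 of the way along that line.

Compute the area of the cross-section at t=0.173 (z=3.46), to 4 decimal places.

Cross-section at t=0.173: each vertex is (1-t)·p0[i] + t·p1[i].
  v1: (1-0.173)·(1.56,1.68) + 0.173·(3.35,2.53) = (1.8697,1.8270)
  v2: (1-0.173)·(-1.19,1.82) + 0.173·(0.86,2.37) = (-0.8353,1.9151)
  v3: (1-0.173)·(-2.09,1.31) + 0.173·(-0.12,2.11) = (-1.7492,1.4484)
  v4: (1-0.173)·(-2.33,-0.47) + 0.173·(0.08,0.54) = (-1.9131,-0.2953)
  v5: (1-0.173)·(-2.13,-2.49) + 0.173·(0.4,-0.77) = (-1.6923,-2.1924)
  v6: (1-0.173)·(-1.51,-3.61) + 0.173·(0.96,-1.19) = (-1.0827,-3.1913)
  v7: (1-0.173)·(0.55,-2.77) + 0.173·(2.13,-0.64) = (0.8233,-2.4015)
  v8: (1-0.173)·(1.83,-0.84) + 0.173·(2.72,0.48) = (1.9840,-0.6116)
Shoelace sum Σ(x_i·y_{i+1} − x_{i+1}·y_i):
  i=1: 1.8697·1.9151 − -0.8353·1.8270 = +5.1069 (running +5.1069)
  i=2: -0.8353·1.4484 − -1.7492·1.9151 = +2.1400 (running +7.2470)
  i=3: -1.7492·-0.2953 − -1.9131·1.4484 = +3.2874 (running +10.5343)
  i=4: -1.9131·-2.1924 − -1.6923·-0.2953 = +3.6946 (running +14.2289)
  i=5: -1.6923·-3.1913 − -1.0827·-2.1924 = +3.0270 (running +17.2559)
  i=6: -1.0827·-2.4015 − 0.8233·-3.1913 = +5.2276 (running +22.4836)
  i=7: 0.8233·-0.6116 − 1.9840·-2.4015 = +4.2609 (running +26.7445)
  i=8: 1.9840·1.8270 − 1.8697·-0.6116 = +4.7684 (running +31.5129)
Area = |Σ|/2 = |31.5129|/2 = 15.7565

Area at t=0.173: 15.7565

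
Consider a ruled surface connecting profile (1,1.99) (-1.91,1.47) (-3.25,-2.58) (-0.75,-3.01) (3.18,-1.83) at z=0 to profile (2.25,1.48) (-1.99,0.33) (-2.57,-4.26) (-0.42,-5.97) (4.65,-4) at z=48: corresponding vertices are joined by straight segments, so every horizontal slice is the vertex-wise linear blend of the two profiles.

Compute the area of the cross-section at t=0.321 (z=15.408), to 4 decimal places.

Cross-section at t=0.321: each vertex is (1-t)·p0[i] + t·p1[i].
  v1: (1-0.321)·(1,1.99) + 0.321·(2.25,1.48) = (1.4013,1.8263)
  v2: (1-0.321)·(-1.91,1.47) + 0.321·(-1.99,0.33) = (-1.9357,1.1041)
  v3: (1-0.321)·(-3.25,-2.58) + 0.321·(-2.57,-4.26) = (-3.0317,-3.1193)
  v4: (1-0.321)·(-0.75,-3.01) + 0.321·(-0.42,-5.97) = (-0.6441,-3.9602)
  v5: (1-0.321)·(3.18,-1.83) + 0.321·(4.65,-4) = (3.6519,-2.5266)
Shoelace sum Σ(x_i·y_{i+1} − x_{i+1}·y_i):
  i=1: 1.4013·1.1041 − -1.9357·1.8263 = +5.0822 (running +5.0822)
  i=2: -1.9357·-3.1193 − -3.0317·1.1041 = +9.3851 (running +14.4673)
  i=3: -3.0317·-3.9602 − -0.6441·-3.1193 = +9.9971 (running +24.4644)
  i=4: -0.6441·-2.5266 − 3.6519·-3.9602 = +16.0893 (running +40.5536)
  i=5: 3.6519·1.8263 − 1.4013·-2.5266 = +10.2097 (running +50.7634)
Area = |Σ|/2 = |50.7634|/2 = 25.3817

Area at t=0.321: 25.3817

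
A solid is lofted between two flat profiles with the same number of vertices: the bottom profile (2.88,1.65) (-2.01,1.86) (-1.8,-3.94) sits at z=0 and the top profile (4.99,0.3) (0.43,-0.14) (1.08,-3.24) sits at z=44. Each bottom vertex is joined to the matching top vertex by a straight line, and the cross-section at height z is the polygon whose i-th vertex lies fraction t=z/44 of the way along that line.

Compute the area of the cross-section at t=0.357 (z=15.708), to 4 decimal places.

Area at t=0.357: 11.5434

Cross-section at t=0.357: each vertex is (1-t)·p0[i] + t·p1[i].
  v1: (1-0.357)·(2.88,1.65) + 0.357·(4.99,0.3) = (3.6333,1.1681)
  v2: (1-0.357)·(-2.01,1.86) + 0.357·(0.43,-0.14) = (-1.1389,1.1460)
  v3: (1-0.357)·(-1.8,-3.94) + 0.357·(1.08,-3.24) = (-0.7718,-3.6901)
Shoelace sum Σ(x_i·y_{i+1} − x_{i+1}·y_i):
  i=1: 3.6333·1.1460 − -1.1389·1.1681 = +5.4940 (running +5.4940)
  i=2: -1.1389·-3.6901 − -0.7718·1.1460 = +5.0873 (running +10.5813)
  i=3: -0.7718·1.1681 − 3.6333·-3.6901 = +12.5056 (running +23.0869)
Area = |Σ|/2 = |23.0869|/2 = 11.5434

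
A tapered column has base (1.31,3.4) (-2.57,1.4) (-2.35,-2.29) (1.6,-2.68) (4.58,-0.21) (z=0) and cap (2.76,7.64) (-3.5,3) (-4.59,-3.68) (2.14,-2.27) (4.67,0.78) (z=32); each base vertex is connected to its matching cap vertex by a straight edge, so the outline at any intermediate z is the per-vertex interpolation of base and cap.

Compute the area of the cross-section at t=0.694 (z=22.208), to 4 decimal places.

Cross-section at t=0.694: each vertex is (1-t)·p0[i] + t·p1[i].
  v1: (1-0.694)·(1.31,3.4) + 0.694·(2.76,7.64) = (2.3163,6.3426)
  v2: (1-0.694)·(-2.57,1.4) + 0.694·(-3.5,3) = (-3.2154,2.5104)
  v3: (1-0.694)·(-2.35,-2.29) + 0.694·(-4.59,-3.68) = (-3.9046,-3.2547)
  v4: (1-0.694)·(1.6,-2.68) + 0.694·(2.14,-2.27) = (1.9748,-2.3955)
  v5: (1-0.694)·(4.58,-0.21) + 0.694·(4.67,0.78) = (4.6425,0.4771)
Shoelace sum Σ(x_i·y_{i+1} − x_{i+1}·y_i):
  i=1: 2.3163·2.5104 − -3.2154·6.3426 = +26.2088 (running +26.2088)
  i=2: -3.2154·-3.2547 − -3.9046·2.5104 = +20.2671 (running +46.4759)
  i=3: -3.9046·-2.3955 − 1.9748·-3.2547 = +15.7804 (running +62.2563)
  i=4: 1.9748·0.4771 − 4.6425·-2.3955 = +12.0629 (running +74.3192)
  i=5: 4.6425·6.3426 − 2.3163·0.4771 = +28.3401 (running +102.6593)
Area = |Σ|/2 = |102.6593|/2 = 51.3297

Area at t=0.694: 51.3297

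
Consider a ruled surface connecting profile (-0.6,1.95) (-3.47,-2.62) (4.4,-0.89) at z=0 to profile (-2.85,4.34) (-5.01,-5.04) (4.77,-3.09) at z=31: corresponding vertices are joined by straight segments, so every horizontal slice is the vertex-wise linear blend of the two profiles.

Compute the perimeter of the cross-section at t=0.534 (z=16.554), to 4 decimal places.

Cross-section at t=0.534: each vertex is (1-t)·p0[i] + t·p1[i].
  v1: (1-0.534)·(-0.6,1.95) + 0.534·(-2.85,4.34) = (-1.8015,3.2263)
  v2: (1-0.534)·(-3.47,-2.62) + 0.534·(-5.01,-5.04) = (-4.2924,-3.9123)
  v3: (1-0.534)·(4.4,-0.89) + 0.534·(4.77,-3.09) = (4.5976,-2.0648)
Perimeter = Σ |v_{i+1} − v_i|:
  edge 1→2: √(-2.4909² + -7.1385²) = 7.5606 (running 7.5606)
  edge 2→3: √(8.8899² + 1.8475²) = 9.0799 (running 16.6405)
  edge 3→1: √(-6.3991² + 5.2911²) = 8.3032 (running 24.9437)
Perimeter = 24.9437

Perimeter at t=0.534: 24.9437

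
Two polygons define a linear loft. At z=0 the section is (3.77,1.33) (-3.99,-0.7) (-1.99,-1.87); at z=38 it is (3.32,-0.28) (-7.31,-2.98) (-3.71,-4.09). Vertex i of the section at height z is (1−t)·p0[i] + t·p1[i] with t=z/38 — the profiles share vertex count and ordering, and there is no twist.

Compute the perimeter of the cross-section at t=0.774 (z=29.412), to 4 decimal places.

Perimeter at t=0.774: 21.4074

Cross-section at t=0.774: each vertex is (1-t)·p0[i] + t·p1[i].
  v1: (1-0.774)·(3.77,1.33) + 0.774·(3.32,-0.28) = (3.4217,0.0839)
  v2: (1-0.774)·(-3.99,-0.7) + 0.774·(-7.31,-2.98) = (-6.5597,-2.4647)
  v3: (1-0.774)·(-1.99,-1.87) + 0.774·(-3.71,-4.09) = (-3.3213,-3.5883)
Perimeter = Σ |v_{i+1} − v_i|:
  edge 1→2: √(-9.9814² + -2.5486²) = 10.3016 (running 10.3016)
  edge 2→3: √(3.2384² + -1.1236²) = 3.4278 (running 13.7294)
  edge 3→1: √(6.7430² + 3.6721²) = 7.6780 (running 21.4074)
Perimeter = 21.4074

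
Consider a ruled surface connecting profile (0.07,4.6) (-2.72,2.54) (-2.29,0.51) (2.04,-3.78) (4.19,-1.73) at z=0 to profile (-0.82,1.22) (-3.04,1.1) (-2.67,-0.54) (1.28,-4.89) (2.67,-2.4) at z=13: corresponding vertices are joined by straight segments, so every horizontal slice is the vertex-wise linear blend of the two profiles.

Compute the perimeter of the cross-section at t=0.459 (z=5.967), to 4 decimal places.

Cross-section at t=0.459: each vertex is (1-t)·p0[i] + t·p1[i].
  v1: (1-0.459)·(0.07,4.6) + 0.459·(-0.82,1.22) = (-0.3385,3.0486)
  v2: (1-0.459)·(-2.72,2.54) + 0.459·(-3.04,1.1) = (-2.8669,1.8790)
  v3: (1-0.459)·(-2.29,0.51) + 0.459·(-2.67,-0.54) = (-2.4644,0.0280)
  v4: (1-0.459)·(2.04,-3.78) + 0.459·(1.28,-4.89) = (1.6912,-4.2895)
  v5: (1-0.459)·(4.19,-1.73) + 0.459·(2.67,-2.4) = (3.4923,-2.0375)
Perimeter = Σ |v_{i+1} − v_i|:
  edge 1→2: √(-2.5284² + -1.1695²) = 2.7858 (running 2.7858)
  edge 2→3: √(0.4025² + -1.8510²) = 1.8942 (running 4.6800)
  edge 3→4: √(4.1556² + -4.3175²) = 5.9925 (running 10.6725)
  edge 4→5: √(1.8012² + 2.2520²) = 2.8837 (running 13.5562)
  edge 5→1: √(-3.8308² + 5.0861²) = 6.3674 (running 19.9236)
Perimeter = 19.9236

Perimeter at t=0.459: 19.9236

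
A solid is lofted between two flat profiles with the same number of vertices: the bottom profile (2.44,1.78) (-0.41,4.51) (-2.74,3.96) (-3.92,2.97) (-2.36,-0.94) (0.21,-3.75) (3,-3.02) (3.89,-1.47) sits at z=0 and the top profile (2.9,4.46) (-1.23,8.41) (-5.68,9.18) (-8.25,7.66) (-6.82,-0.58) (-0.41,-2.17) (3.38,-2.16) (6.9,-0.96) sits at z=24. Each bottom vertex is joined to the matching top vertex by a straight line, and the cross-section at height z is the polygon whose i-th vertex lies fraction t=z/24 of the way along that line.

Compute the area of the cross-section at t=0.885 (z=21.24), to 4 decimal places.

Area at t=0.885: 101.5588

Cross-section at t=0.885: each vertex is (1-t)·p0[i] + t·p1[i].
  v1: (1-0.885)·(2.44,1.78) + 0.885·(2.9,4.46) = (2.8471,4.1518)
  v2: (1-0.885)·(-0.41,4.51) + 0.885·(-1.23,8.41) = (-1.1357,7.9615)
  v3: (1-0.885)·(-2.74,3.96) + 0.885·(-5.68,9.18) = (-5.3419,8.5797)
  v4: (1-0.885)·(-3.92,2.97) + 0.885·(-8.25,7.66) = (-7.7521,7.1207)
  v5: (1-0.885)·(-2.36,-0.94) + 0.885·(-6.82,-0.58) = (-6.3071,-0.6214)
  v6: (1-0.885)·(0.21,-3.75) + 0.885·(-0.41,-2.17) = (-0.3387,-2.3517)
  v7: (1-0.885)·(3,-3.02) + 0.885·(3.38,-2.16) = (3.3363,-2.2589)
  v8: (1-0.885)·(3.89,-1.47) + 0.885·(6.9,-0.96) = (6.5539,-1.0187)
Shoelace sum Σ(x_i·y_{i+1} − x_{i+1}·y_i):
  i=1: 2.8471·7.9615 − -1.1357·4.1518 = +27.3824 (running +27.3824)
  i=2: -1.1357·8.5797 − -5.3419·7.9615 = +32.7856 (running +60.1680)
  i=3: -5.3419·7.1207 − -7.7521·8.5797 = +28.4725 (running +88.6404)
  i=4: -7.7521·-0.6214 − -6.3071·7.1207 = +49.7278 (running +138.3682)
  i=5: -6.3071·-2.3517 − -0.3387·-0.6214 = +14.6219 (running +152.9901)
  i=6: -0.3387·-2.2589 − 3.3363·-2.3517 = +8.6111 (running +161.6012)
  i=7: 3.3363·-1.0187 − 6.5539·-2.2589 = +11.4060 (running +173.0072)
  i=8: 6.5539·4.1518 − 2.8471·-1.0187 = +30.1105 (running +203.1176)
Area = |Σ|/2 = |203.1176|/2 = 101.5588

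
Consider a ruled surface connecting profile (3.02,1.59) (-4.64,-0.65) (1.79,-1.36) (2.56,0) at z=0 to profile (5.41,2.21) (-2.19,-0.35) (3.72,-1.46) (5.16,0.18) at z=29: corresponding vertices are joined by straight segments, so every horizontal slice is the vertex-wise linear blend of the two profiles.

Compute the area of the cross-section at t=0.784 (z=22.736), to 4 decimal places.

Area at t=0.784: 12.4166

Cross-section at t=0.784: each vertex is (1-t)·p0[i] + t·p1[i].
  v1: (1-0.784)·(3.02,1.59) + 0.784·(5.41,2.21) = (4.8938,2.0761)
  v2: (1-0.784)·(-4.64,-0.65) + 0.784·(-2.19,-0.35) = (-2.7192,-0.4148)
  v3: (1-0.784)·(1.79,-1.36) + 0.784·(3.72,-1.46) = (3.3031,-1.4384)
  v4: (1-0.784)·(2.56,0) + 0.784·(5.16,0.18) = (4.5984,0.1411)
Shoelace sum Σ(x_i·y_{i+1} − x_{i+1}·y_i):
  i=1: 4.8938·-0.4148 − -2.7192·2.0761 = +3.6153 (running +3.6153)
  i=2: -2.7192·-1.4384 − 3.3031·-0.4148 = +5.2814 (running +8.8968)
  i=3: 3.3031·0.1411 − 4.5984·-1.4384 = +7.0805 (running +15.9773)
  i=4: 4.5984·2.0761 − 4.8938·0.1411 = +8.8560 (running +24.8333)
Area = |Σ|/2 = |24.8333|/2 = 12.4166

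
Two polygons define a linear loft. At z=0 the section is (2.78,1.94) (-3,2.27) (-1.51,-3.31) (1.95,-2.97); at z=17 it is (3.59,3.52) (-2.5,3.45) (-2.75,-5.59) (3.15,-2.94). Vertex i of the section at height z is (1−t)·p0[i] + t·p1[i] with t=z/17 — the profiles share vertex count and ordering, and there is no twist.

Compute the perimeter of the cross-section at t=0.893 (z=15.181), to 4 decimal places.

Perimeter at t=0.893: 27.1690

Cross-section at t=0.893: each vertex is (1-t)·p0[i] + t·p1[i].
  v1: (1-0.893)·(2.78,1.94) + 0.893·(3.59,3.52) = (3.5033,3.3509)
  v2: (1-0.893)·(-3,2.27) + 0.893·(-2.5,3.45) = (-2.5535,3.3237)
  v3: (1-0.893)·(-1.51,-3.31) + 0.893·(-2.75,-5.59) = (-2.6173,-5.3460)
  v4: (1-0.893)·(1.95,-2.97) + 0.893·(3.15,-2.94) = (3.0216,-2.9432)
Perimeter = Σ |v_{i+1} − v_i|:
  edge 1→2: √(-6.0568² + -0.0272²) = 6.0569 (running 6.0569)
  edge 2→3: √(-0.0638² + -8.6698²) = 8.6700 (running 14.7269)
  edge 3→4: √(5.6389² + 2.4028²) = 6.1295 (running 20.8564)
  edge 4→1: √(0.4817² + 6.2942²) = 6.3126 (running 27.1690)
Perimeter = 27.1690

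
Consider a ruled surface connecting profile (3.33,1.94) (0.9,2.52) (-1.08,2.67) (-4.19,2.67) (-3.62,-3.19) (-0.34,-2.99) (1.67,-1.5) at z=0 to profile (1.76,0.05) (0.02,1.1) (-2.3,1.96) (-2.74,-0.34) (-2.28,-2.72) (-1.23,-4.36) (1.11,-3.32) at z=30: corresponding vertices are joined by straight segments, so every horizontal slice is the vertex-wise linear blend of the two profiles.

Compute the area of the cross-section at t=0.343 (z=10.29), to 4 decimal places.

Area at t=0.343: 27.7846

Cross-section at t=0.343: each vertex is (1-t)·p0[i] + t·p1[i].
  v1: (1-0.343)·(3.33,1.94) + 0.343·(1.76,0.05) = (2.7915,1.2917)
  v2: (1-0.343)·(0.9,2.52) + 0.343·(0.02,1.1) = (0.5982,2.0329)
  v3: (1-0.343)·(-1.08,2.67) + 0.343·(-2.3,1.96) = (-1.4985,2.4265)
  v4: (1-0.343)·(-4.19,2.67) + 0.343·(-2.74,-0.34) = (-3.6927,1.6376)
  v5: (1-0.343)·(-3.62,-3.19) + 0.343·(-2.28,-2.72) = (-3.1604,-3.0288)
  v6: (1-0.343)·(-0.34,-2.99) + 0.343·(-1.23,-4.36) = (-0.6453,-3.4599)
  v7: (1-0.343)·(1.67,-1.5) + 0.343·(1.11,-3.32) = (1.4779,-2.1243)
Shoelace sum Σ(x_i·y_{i+1} − x_{i+1}·y_i):
  i=1: 2.7915·2.0329 − 0.5982·1.2917 = +4.9023 (running +4.9023)
  i=2: 0.5982·2.4265 − -1.4985·2.0329 = +4.4977 (running +9.4000)
  i=3: -1.4985·1.6376 − -3.6927·2.4265 = +6.5063 (running +15.9062)
  i=4: -3.6927·-3.0288 − -3.1604·1.6376 = +16.3596 (running +32.2658)
  i=5: -3.1604·-3.4599 − -0.6453·-3.0288 = +8.9802 (running +41.2461)
  i=6: -0.6453·-2.1243 − 1.4779·-3.4599 = +6.4842 (running +47.7303)
  i=7: 1.4779·1.2917 − 2.7915·-2.1243 = +7.8389 (running +55.5692)
Area = |Σ|/2 = |55.5692|/2 = 27.7846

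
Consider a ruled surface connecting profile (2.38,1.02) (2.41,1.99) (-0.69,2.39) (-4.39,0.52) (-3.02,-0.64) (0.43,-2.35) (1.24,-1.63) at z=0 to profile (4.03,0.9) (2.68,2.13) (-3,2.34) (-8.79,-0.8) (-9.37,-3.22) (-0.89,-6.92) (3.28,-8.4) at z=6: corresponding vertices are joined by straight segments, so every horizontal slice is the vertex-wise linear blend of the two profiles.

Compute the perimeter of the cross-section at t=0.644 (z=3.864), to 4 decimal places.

Cross-section at t=0.644: each vertex is (1-t)·p0[i] + t·p1[i].
  v1: (1-0.644)·(2.38,1.02) + 0.644·(4.03,0.9) = (3.4426,0.9427)
  v2: (1-0.644)·(2.41,1.99) + 0.644·(2.68,2.13) = (2.5839,2.0802)
  v3: (1-0.644)·(-0.69,2.39) + 0.644·(-3,2.34) = (-2.1776,2.3578)
  v4: (1-0.644)·(-4.39,0.52) + 0.644·(-8.79,-0.8) = (-7.2236,-0.3301)
  v5: (1-0.644)·(-3.02,-0.64) + 0.644·(-9.37,-3.22) = (-7.1094,-2.3015)
  v6: (1-0.644)·(0.43,-2.35) + 0.644·(-0.89,-6.92) = (-0.4201,-5.2931)
  v7: (1-0.644)·(1.24,-1.63) + 0.644·(3.28,-8.4) = (2.5538,-5.9899)
Perimeter = Σ |v_{i+1} − v_i|:
  edge 1→2: √(-0.8587² + 1.1374²) = 1.4252 (running 1.4252)
  edge 2→3: √(-4.7615² + 0.2776²) = 4.7696 (running 6.1948)
  edge 3→4: √(-5.0460² + -2.6879²) = 5.7172 (running 11.9120)
  edge 4→5: √(0.1142² + -1.9714²) = 1.9747 (running 13.8867)
  edge 5→6: √(6.6893² + -2.9916²) = 7.3278 (running 21.2145)
  edge 6→7: √(2.9738² + -0.6968²) = 3.0544 (running 24.2689)
  edge 7→1: √(0.8888² + 6.9326²) = 6.9893 (running 31.2583)
Perimeter = 31.2583

Perimeter at t=0.644: 31.2583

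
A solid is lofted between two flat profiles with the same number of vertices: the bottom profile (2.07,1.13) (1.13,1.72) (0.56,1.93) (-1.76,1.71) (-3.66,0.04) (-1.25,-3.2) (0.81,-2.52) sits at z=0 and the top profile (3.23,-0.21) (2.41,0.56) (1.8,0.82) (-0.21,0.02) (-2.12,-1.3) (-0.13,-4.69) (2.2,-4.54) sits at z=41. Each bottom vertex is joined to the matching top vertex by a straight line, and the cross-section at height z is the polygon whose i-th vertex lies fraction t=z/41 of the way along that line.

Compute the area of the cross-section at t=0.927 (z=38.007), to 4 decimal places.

Area at t=0.927: 19.3074

Cross-section at t=0.927: each vertex is (1-t)·p0[i] + t·p1[i].
  v1: (1-0.927)·(2.07,1.13) + 0.927·(3.23,-0.21) = (3.1453,-0.1122)
  v2: (1-0.927)·(1.13,1.72) + 0.927·(2.41,0.56) = (2.3166,0.6447)
  v3: (1-0.927)·(0.56,1.93) + 0.927·(1.8,0.82) = (1.7095,0.9010)
  v4: (1-0.927)·(-1.76,1.71) + 0.927·(-0.21,0.02) = (-0.3231,0.1434)
  v5: (1-0.927)·(-3.66,0.04) + 0.927·(-2.12,-1.3) = (-2.2324,-1.2022)
  v6: (1-0.927)·(-1.25,-3.2) + 0.927·(-0.13,-4.69) = (-0.2118,-4.5812)
  v7: (1-0.927)·(0.81,-2.52) + 0.927·(2.2,-4.54) = (2.0985,-4.3925)
Shoelace sum Σ(x_i·y_{i+1} − x_{i+1}·y_i):
  i=1: 3.1453·0.6447 − 2.3166·-0.1122 = +2.2876 (running +2.2876)
  i=2: 2.3166·0.9010 − 1.7095·0.6447 = +0.9852 (running +3.2728)
  i=3: 1.7095·0.1434 − -0.3231·0.9010 = +0.5363 (running +3.8091)
  i=4: -0.3231·-1.2022 − -2.2324·0.1434 = +0.7085 (running +4.5176)
  i=5: -2.2324·-4.5812 − -0.2118·-1.2022 = +9.9727 (running +14.4903)
  i=6: -0.2118·-4.3925 − 2.0985·-4.5812 = +10.5440 (running +25.0343)
  i=7: 2.0985·-0.1122 − 3.1453·-4.3925 = +13.5805 (running +38.6148)
Area = |Σ|/2 = |38.6148|/2 = 19.3074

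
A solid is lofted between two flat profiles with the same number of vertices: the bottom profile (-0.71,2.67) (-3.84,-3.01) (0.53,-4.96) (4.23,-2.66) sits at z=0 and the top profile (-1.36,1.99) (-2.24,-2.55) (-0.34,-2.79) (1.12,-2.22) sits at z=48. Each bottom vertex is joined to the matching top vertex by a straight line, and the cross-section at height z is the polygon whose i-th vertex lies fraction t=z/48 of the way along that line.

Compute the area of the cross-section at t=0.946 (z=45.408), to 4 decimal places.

Area at t=0.946: 9.0872

Cross-section at t=0.946: each vertex is (1-t)·p0[i] + t·p1[i].
  v1: (1-0.946)·(-0.71,2.67) + 0.946·(-1.36,1.99) = (-1.3249,2.0267)
  v2: (1-0.946)·(-3.84,-3.01) + 0.946·(-2.24,-2.55) = (-2.3264,-2.5748)
  v3: (1-0.946)·(0.53,-4.96) + 0.946·(-0.34,-2.79) = (-0.2930,-2.9072)
  v4: (1-0.946)·(4.23,-2.66) + 0.946·(1.12,-2.22) = (1.2879,-2.2438)
Shoelace sum Σ(x_i·y_{i+1} − x_{i+1}·y_i):
  i=1: -1.3249·-2.5748 − -2.3264·2.0267 = +8.1264 (running +8.1264)
  i=2: -2.3264·-2.9072 − -0.2930·-2.5748 = +6.0088 (running +14.1352)
  i=3: -0.2930·-2.2438 − 1.2879·-2.9072 = +4.4017 (running +18.5369)
  i=4: 1.2879·2.0267 − -1.3249·-2.2438 = -0.3625 (running +18.1744)
Area = |Σ|/2 = |18.1744|/2 = 9.0872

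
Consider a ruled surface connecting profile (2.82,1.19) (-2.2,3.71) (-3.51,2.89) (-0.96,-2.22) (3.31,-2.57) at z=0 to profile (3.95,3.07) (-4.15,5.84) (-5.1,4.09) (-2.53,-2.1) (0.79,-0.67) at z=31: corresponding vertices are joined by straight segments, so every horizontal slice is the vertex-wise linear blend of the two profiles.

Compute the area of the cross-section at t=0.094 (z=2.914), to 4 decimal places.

Cross-section at t=0.094: each vertex is (1-t)·p0[i] + t·p1[i].
  v1: (1-0.094)·(2.82,1.19) + 0.094·(3.95,3.07) = (2.9262,1.3667)
  v2: (1-0.094)·(-2.2,3.71) + 0.094·(-4.15,5.84) = (-2.3833,3.9102)
  v3: (1-0.094)·(-3.51,2.89) + 0.094·(-5.1,4.09) = (-3.6595,3.0028)
  v4: (1-0.094)·(-0.96,-2.22) + 0.094·(-2.53,-2.1) = (-1.1076,-2.2087)
  v5: (1-0.094)·(3.31,-2.57) + 0.094·(0.79,-0.67) = (3.0731,-2.3914)
Shoelace sum Σ(x_i·y_{i+1} − x_{i+1}·y_i):
  i=1: 2.9262·3.9102 − -2.3833·1.3667 = +14.6995 (running +14.6995)
  i=2: -2.3833·3.0028 − -3.6595·3.9102 = +7.1527 (running +21.8522)
  i=3: -3.6595·-2.2087 − -1.1076·3.0028 = +11.4086 (running +33.2608)
  i=4: -1.1076·-2.3914 − 3.0731·-2.2087 = +9.4363 (running +42.6971)
  i=5: 3.0731·1.3667 − 2.9262·-2.3914 = +11.1979 (running +53.8949)
Area = |Σ|/2 = |53.8949|/2 = 26.9475

Area at t=0.094: 26.9475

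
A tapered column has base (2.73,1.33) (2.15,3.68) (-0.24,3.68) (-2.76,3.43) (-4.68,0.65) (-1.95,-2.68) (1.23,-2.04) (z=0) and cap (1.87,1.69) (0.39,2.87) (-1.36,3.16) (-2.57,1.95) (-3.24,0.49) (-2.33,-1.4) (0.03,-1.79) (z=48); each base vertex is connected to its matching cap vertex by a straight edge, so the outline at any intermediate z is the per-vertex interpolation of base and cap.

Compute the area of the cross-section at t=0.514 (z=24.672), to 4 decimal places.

Cross-section at t=0.514: each vertex is (1-t)·p0[i] + t·p1[i].
  v1: (1-0.514)·(2.73,1.33) + 0.514·(1.87,1.69) = (2.2880,1.5150)
  v2: (1-0.514)·(2.15,3.68) + 0.514·(0.39,2.87) = (1.2454,3.2637)
  v3: (1-0.514)·(-0.24,3.68) + 0.514·(-1.36,3.16) = (-0.8157,3.4127)
  v4: (1-0.514)·(-2.76,3.43) + 0.514·(-2.57,1.95) = (-2.6623,2.6693)
  v5: (1-0.514)·(-4.68,0.65) + 0.514·(-3.24,0.49) = (-3.9398,0.5678)
  v6: (1-0.514)·(-1.95,-2.68) + 0.514·(-2.33,-1.4) = (-2.1453,-2.0221)
  v7: (1-0.514)·(1.23,-2.04) + 0.514·(0.03,-1.79) = (0.6132,-1.9115)
Shoelace sum Σ(x_i·y_{i+1} − x_{i+1}·y_i):
  i=1: 2.2880·3.2637 − 1.2454·1.5150 = +5.5804 (running +5.5804)
  i=2: 1.2454·3.4127 − -0.8157·3.2637 = +6.9122 (running +12.4925)
  i=3: -0.8157·2.6693 − -2.6623·3.4127 = +6.9085 (running +19.4011)
  i=4: -2.6623·0.5678 − -3.9398·2.6693 = +9.0050 (running +28.4060)
  i=5: -3.9398·-2.0221 − -2.1453·0.5678 = +9.1847 (running +37.5907)
  i=6: -2.1453·-1.9115 − 0.6132·-2.0221 = +5.3407 (running +42.9314)
  i=7: 0.6132·1.5150 − 2.2880·-1.9115 = +5.3025 (running +48.2339)
Area = |Σ|/2 = |48.2339|/2 = 24.1170

Area at t=0.514: 24.1170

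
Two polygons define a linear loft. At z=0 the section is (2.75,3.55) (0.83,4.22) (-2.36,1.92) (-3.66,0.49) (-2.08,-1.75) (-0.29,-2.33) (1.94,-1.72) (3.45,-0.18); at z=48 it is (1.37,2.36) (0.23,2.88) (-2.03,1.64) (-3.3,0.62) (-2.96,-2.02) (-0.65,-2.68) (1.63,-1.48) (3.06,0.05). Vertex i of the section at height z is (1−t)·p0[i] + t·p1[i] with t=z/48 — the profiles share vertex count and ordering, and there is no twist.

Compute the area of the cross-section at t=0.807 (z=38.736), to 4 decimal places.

Cross-section at t=0.807: each vertex is (1-t)·p0[i] + t·p1[i].
  v1: (1-0.807)·(2.75,3.55) + 0.807·(1.37,2.36) = (1.6363,2.5897)
  v2: (1-0.807)·(0.83,4.22) + 0.807·(0.23,2.88) = (0.3458,3.1386)
  v3: (1-0.807)·(-2.36,1.92) + 0.807·(-2.03,1.64) = (-2.0937,1.6940)
  v4: (1-0.807)·(-3.66,0.49) + 0.807·(-3.3,0.62) = (-3.3695,0.5949)
  v5: (1-0.807)·(-2.08,-1.75) + 0.807·(-2.96,-2.02) = (-2.7902,-1.9679)
  v6: (1-0.807)·(-0.29,-2.33) + 0.807·(-0.65,-2.68) = (-0.5805,-2.6125)
  v7: (1-0.807)·(1.94,-1.72) + 0.807·(1.63,-1.48) = (1.6898,-1.5263)
  v8: (1-0.807)·(3.45,-0.18) + 0.807·(3.06,0.05) = (3.1353,0.0056)
Shoelace sum Σ(x_i·y_{i+1} − x_{i+1}·y_i):
  i=1: 1.6363·3.1386 − 0.3458·2.5897 = +4.2403 (running +4.2403)
  i=2: 0.3458·1.6940 − -2.0937·3.1386 = +7.1571 (running +11.3974)
  i=3: -2.0937·0.5949 − -3.3695·1.6940 = +4.4625 (running +15.8599)
  i=4: -3.3695·-1.9679 − -2.7902·0.5949 = +8.2907 (running +24.1506)
  i=5: -2.7902·-2.6125 − -0.5805·-1.9679 = +6.1468 (running +30.2973)
  i=6: -0.5805·-1.5263 − 1.6898·-2.6125 = +5.3007 (running +35.5980)
  i=7: 1.6898·0.0056 − 3.1353·-1.5263 = +4.7949 (running +40.3929)
  i=8: 3.1353·2.5897 − 1.6363·0.0056 = +8.1101 (running +48.5030)
Area = |Σ|/2 = |48.5030|/2 = 24.2515

Area at t=0.807: 24.2515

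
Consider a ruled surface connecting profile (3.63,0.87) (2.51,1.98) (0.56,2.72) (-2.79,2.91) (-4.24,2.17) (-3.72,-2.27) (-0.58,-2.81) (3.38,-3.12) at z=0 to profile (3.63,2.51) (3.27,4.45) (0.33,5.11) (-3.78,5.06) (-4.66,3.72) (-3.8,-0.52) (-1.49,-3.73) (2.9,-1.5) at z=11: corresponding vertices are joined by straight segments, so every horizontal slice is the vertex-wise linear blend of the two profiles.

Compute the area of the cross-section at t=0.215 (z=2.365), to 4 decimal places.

Area at t=0.215: 42.5646

Cross-section at t=0.215: each vertex is (1-t)·p0[i] + t·p1[i].
  v1: (1-0.215)·(3.63,0.87) + 0.215·(3.63,2.51) = (3.6300,1.2226)
  v2: (1-0.215)·(2.51,1.98) + 0.215·(3.27,4.45) = (2.6734,2.5111)
  v3: (1-0.215)·(0.56,2.72) + 0.215·(0.33,5.11) = (0.5106,3.2339)
  v4: (1-0.215)·(-2.79,2.91) + 0.215·(-3.78,5.06) = (-3.0029,3.3723)
  v5: (1-0.215)·(-4.24,2.17) + 0.215·(-4.66,3.72) = (-4.3303,2.5032)
  v6: (1-0.215)·(-3.72,-2.27) + 0.215·(-3.8,-0.52) = (-3.7372,-1.8938)
  v7: (1-0.215)·(-0.58,-2.81) + 0.215·(-1.49,-3.73) = (-0.7756,-3.0078)
  v8: (1-0.215)·(3.38,-3.12) + 0.215·(2.9,-1.5) = (3.2768,-2.7717)
Shoelace sum Σ(x_i·y_{i+1} − x_{i+1}·y_i):
  i=1: 3.6300·2.5111 − 2.6734·1.2226 = +5.8466 (running +5.8466)
  i=2: 2.6734·3.2339 − 0.5106·2.5111 = +7.3634 (running +13.2100)
  i=3: 0.5106·3.3723 − -3.0029·3.2339 = +11.4325 (running +24.6424)
  i=4: -3.0029·2.5032 − -4.3303·3.3723 = +7.0860 (running +31.7284)
  i=5: -4.3303·-1.8938 − -3.7372·2.5032 = +17.5557 (running +49.2841)
  i=6: -3.7372·-3.0078 − -0.7756·-1.8938 = +9.7719 (running +59.0559)
  i=7: -0.7756·-2.7717 − 3.2768·-3.0078 = +12.0058 (running +71.0618)
  i=8: 3.2768·1.2226 − 3.6300·-2.7717 = +14.0675 (running +85.1292)
Area = |Σ|/2 = |85.1292|/2 = 42.5646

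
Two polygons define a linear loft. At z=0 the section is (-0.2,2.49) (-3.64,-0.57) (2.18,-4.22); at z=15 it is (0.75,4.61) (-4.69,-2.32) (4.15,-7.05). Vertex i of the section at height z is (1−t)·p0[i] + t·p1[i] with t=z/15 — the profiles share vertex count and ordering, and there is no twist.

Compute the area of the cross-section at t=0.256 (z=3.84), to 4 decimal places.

Area at t=0.256: 21.1122

Cross-section at t=0.256: each vertex is (1-t)·p0[i] + t·p1[i].
  v1: (1-0.256)·(-0.2,2.49) + 0.256·(0.75,4.61) = (0.0432,3.0327)
  v2: (1-0.256)·(-3.64,-0.57) + 0.256·(-4.69,-2.32) = (-3.9088,-1.0180)
  v3: (1-0.256)·(2.18,-4.22) + 0.256·(4.15,-7.05) = (2.6843,-4.9445)
Shoelace sum Σ(x_i·y_{i+1} − x_{i+1}·y_i):
  i=1: 0.0432·-1.0180 − -3.9088·3.0327 = +11.8103 (running +11.8103)
  i=2: -3.9088·-4.9445 − 2.6843·-1.0180 = +22.0596 (running +33.8699)
  i=3: 2.6843·3.0327 − 0.0432·-4.9445 = +8.3544 (running +42.2243)
Area = |Σ|/2 = |42.2243|/2 = 21.1122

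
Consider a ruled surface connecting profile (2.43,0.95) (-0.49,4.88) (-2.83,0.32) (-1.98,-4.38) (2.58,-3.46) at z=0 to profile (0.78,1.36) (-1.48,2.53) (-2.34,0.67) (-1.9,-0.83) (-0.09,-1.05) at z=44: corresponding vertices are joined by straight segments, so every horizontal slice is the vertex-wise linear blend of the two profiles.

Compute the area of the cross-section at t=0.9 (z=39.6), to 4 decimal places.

Area at t=0.9: 9.1660

Cross-section at t=0.9: each vertex is (1-t)·p0[i] + t·p1[i].
  v1: (1-0.9)·(2.43,0.95) + 0.9·(0.78,1.36) = (0.9450,1.3190)
  v2: (1-0.9)·(-0.49,4.88) + 0.9·(-1.48,2.53) = (-1.3810,2.7650)
  v3: (1-0.9)·(-2.83,0.32) + 0.9·(-2.34,0.67) = (-2.3890,0.6350)
  v4: (1-0.9)·(-1.98,-4.38) + 0.9·(-1.9,-0.83) = (-1.9080,-1.1850)
  v5: (1-0.9)·(2.58,-3.46) + 0.9·(-0.09,-1.05) = (0.1770,-1.2910)
Shoelace sum Σ(x_i·y_{i+1} − x_{i+1}·y_i):
  i=1: 0.9450·2.7650 − -1.3810·1.3190 = +4.4345 (running +4.4345)
  i=2: -1.3810·0.6350 − -2.3890·2.7650 = +5.7286 (running +10.1631)
  i=3: -2.3890·-1.1850 − -1.9080·0.6350 = +4.0425 (running +14.2057)
  i=4: -1.9080·-1.2910 − 0.1770·-1.1850 = +2.6730 (running +16.8786)
  i=5: 0.1770·1.3190 − 0.9450·-1.2910 = +1.4535 (running +18.3321)
Area = |Σ|/2 = |18.3321|/2 = 9.1660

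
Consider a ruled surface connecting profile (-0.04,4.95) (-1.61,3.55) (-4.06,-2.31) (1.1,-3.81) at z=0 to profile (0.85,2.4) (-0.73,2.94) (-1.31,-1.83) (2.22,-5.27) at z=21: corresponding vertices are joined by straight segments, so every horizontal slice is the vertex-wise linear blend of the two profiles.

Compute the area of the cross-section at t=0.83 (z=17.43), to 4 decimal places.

Cross-section at t=0.83: each vertex is (1-t)·p0[i] + t·p1[i].
  v1: (1-0.83)·(-0.04,4.95) + 0.83·(0.85,2.4) = (0.6987,2.8335)
  v2: (1-0.83)·(-1.61,3.55) + 0.83·(-0.73,2.94) = (-0.8796,3.0437)
  v3: (1-0.83)·(-4.06,-2.31) + 0.83·(-1.31,-1.83) = (-1.7775,-1.9116)
  v4: (1-0.83)·(1.1,-3.81) + 0.83·(2.22,-5.27) = (2.0296,-5.0218)
Shoelace sum Σ(x_i·y_{i+1} − x_{i+1}·y_i):
  i=1: 0.6987·3.0437 − -0.8796·2.8335 = +4.6190 (running +4.6190)
  i=2: -0.8796·-1.9116 − -1.7775·3.0437 = +7.0916 (running +11.7106)
  i=3: -1.7775·-5.0218 − 2.0296·-1.9116 = +12.8060 (running +24.5166)
  i=4: 2.0296·2.8335 − 0.6987·-5.0218 = +9.2596 (running +33.7762)
Area = |Σ|/2 = |33.7762|/2 = 16.8881

Area at t=0.83: 16.8881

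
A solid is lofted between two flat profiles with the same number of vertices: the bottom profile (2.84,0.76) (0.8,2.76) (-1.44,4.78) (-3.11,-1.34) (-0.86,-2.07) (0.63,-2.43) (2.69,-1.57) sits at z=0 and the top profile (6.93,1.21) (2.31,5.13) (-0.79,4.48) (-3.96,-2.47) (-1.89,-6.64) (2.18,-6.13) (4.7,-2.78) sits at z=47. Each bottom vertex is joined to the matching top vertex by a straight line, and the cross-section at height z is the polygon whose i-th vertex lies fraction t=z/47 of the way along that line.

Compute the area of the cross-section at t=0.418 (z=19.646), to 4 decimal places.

Cross-section at t=0.418: each vertex is (1-t)·p0[i] + t·p1[i].
  v1: (1-0.418)·(2.84,0.76) + 0.418·(6.93,1.21) = (4.5496,0.9481)
  v2: (1-0.418)·(0.8,2.76) + 0.418·(2.31,5.13) = (1.4312,3.7507)
  v3: (1-0.418)·(-1.44,4.78) + 0.418·(-0.79,4.48) = (-1.1683,4.6546)
  v4: (1-0.418)·(-3.11,-1.34) + 0.418·(-3.96,-2.47) = (-3.4653,-1.8123)
  v5: (1-0.418)·(-0.86,-2.07) + 0.418·(-1.89,-6.64) = (-1.2905,-3.9803)
  v6: (1-0.418)·(0.63,-2.43) + 0.418·(2.18,-6.13) = (1.2779,-3.9766)
  v7: (1-0.418)·(2.69,-1.57) + 0.418·(4.7,-2.78) = (3.5302,-2.0758)
Shoelace sum Σ(x_i·y_{i+1} − x_{i+1}·y_i):
  i=1: 4.5496·3.7507 − 1.4312·0.9481 = +15.7072 (running +15.7072)
  i=2: 1.4312·4.6546 − -1.1683·3.7507 = +11.0435 (running +26.7506)
  i=3: -1.1683·-1.8123 − -3.4653·4.6546 = +18.2469 (running +44.9976)
  i=4: -3.4653·-3.9803 − -1.2905·-1.8123 = +11.4539 (running +56.4515)
  i=5: -1.2905·-3.9766 − 1.2779·-3.9803 = +10.2183 (running +66.6698)
  i=6: 1.2779·-2.0758 − 3.5302·-3.9766 = +11.3855 (running +78.0553)
  i=7: 3.5302·0.9481 − 4.5496·-2.0758 = +12.7910 (running +90.8463)
Area = |Σ|/2 = |90.8463|/2 = 45.4231

Area at t=0.418: 45.4231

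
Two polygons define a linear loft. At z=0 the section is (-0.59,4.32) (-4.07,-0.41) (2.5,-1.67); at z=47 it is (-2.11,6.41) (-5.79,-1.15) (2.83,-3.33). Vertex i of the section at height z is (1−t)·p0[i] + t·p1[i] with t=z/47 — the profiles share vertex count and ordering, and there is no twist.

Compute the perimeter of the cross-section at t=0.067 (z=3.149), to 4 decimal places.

Perimeter at t=0.067: 19.8903

Cross-section at t=0.067: each vertex is (1-t)·p0[i] + t·p1[i].
  v1: (1-0.067)·(-0.59,4.32) + 0.067·(-2.11,6.41) = (-0.6918,4.4600)
  v2: (1-0.067)·(-4.07,-0.41) + 0.067·(-5.79,-1.15) = (-4.1852,-0.4596)
  v3: (1-0.067)·(2.5,-1.67) + 0.067·(2.83,-3.33) = (2.5221,-1.7812)
Perimeter = Σ |v_{i+1} − v_i|:
  edge 1→2: √(-3.4934² + -4.9196²) = 6.0338 (running 6.0338)
  edge 2→3: √(6.7073² + -1.3216²) = 6.8363 (running 12.8701)
  edge 3→1: √(-3.2140² + 6.2413²) = 7.0202 (running 19.8903)
Perimeter = 19.8903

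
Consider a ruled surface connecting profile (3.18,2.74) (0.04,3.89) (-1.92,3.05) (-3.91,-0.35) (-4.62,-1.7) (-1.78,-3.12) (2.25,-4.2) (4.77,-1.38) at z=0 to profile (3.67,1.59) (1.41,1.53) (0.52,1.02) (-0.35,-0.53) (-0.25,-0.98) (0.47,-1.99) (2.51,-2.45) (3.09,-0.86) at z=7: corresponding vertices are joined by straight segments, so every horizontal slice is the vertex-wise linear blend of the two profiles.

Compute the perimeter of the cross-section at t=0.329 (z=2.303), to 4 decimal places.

Cross-section at t=0.329: each vertex is (1-t)·p0[i] + t·p1[i].
  v1: (1-0.329)·(3.18,2.74) + 0.329·(3.67,1.59) = (3.3412,2.3617)
  v2: (1-0.329)·(0.04,3.89) + 0.329·(1.41,1.53) = (0.4907,3.1136)
  v3: (1-0.329)·(-1.92,3.05) + 0.329·(0.52,1.02) = (-1.1172,2.3821)
  v4: (1-0.329)·(-3.91,-0.35) + 0.329·(-0.35,-0.53) = (-2.7388,-0.4092)
  v5: (1-0.329)·(-4.62,-1.7) + 0.329·(-0.25,-0.98) = (-3.1823,-1.4631)
  v6: (1-0.329)·(-1.78,-3.12) + 0.329·(0.47,-1.99) = (-1.0397,-2.7482)
  v7: (1-0.329)·(2.25,-4.2) + 0.329·(2.51,-2.45) = (2.3355,-3.6243)
  v8: (1-0.329)·(4.77,-1.38) + 0.329·(3.09,-0.86) = (4.2173,-1.2089)
Perimeter = Σ |v_{i+1} − v_i|:
  edge 1→2: √(-2.8505² + 0.7519²) = 2.9480 (running 2.9480)
  edge 2→3: √(-1.6080² + -0.7314²) = 1.7665 (running 4.7145)
  edge 3→4: √(-1.6215² + -2.7913²) = 3.2282 (running 7.9426)
  edge 4→5: √(-0.4435² + -1.0539²) = 1.1434 (running 9.0861)
  edge 5→6: √(2.1425² + -1.2851²) = 2.4984 (running 11.5844)
  edge 6→7: √(3.3753² + -0.8760²) = 3.4871 (running 15.0716)
  edge 7→8: √(1.8817² + 2.4153²) = 3.0618 (running 18.1334)
  edge 8→1: √(-0.8761² + 3.5706²) = 3.6765 (running 21.8099)
Perimeter = 21.8099

Perimeter at t=0.329: 21.8099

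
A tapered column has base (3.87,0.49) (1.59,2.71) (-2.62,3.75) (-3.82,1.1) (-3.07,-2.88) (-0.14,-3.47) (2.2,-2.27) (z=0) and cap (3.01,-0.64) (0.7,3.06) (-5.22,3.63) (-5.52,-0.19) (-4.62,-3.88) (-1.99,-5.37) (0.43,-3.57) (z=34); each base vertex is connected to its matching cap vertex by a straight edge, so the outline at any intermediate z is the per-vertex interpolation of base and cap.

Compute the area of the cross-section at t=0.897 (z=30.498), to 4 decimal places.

Area at t=0.897: 51.6438

Cross-section at t=0.897: each vertex is (1-t)·p0[i] + t·p1[i].
  v1: (1-0.897)·(3.87,0.49) + 0.897·(3.01,-0.64) = (3.0986,-0.5236)
  v2: (1-0.897)·(1.59,2.71) + 0.897·(0.7,3.06) = (0.7917,3.0240)
  v3: (1-0.897)·(-2.62,3.75) + 0.897·(-5.22,3.63) = (-4.9522,3.6424)
  v4: (1-0.897)·(-3.82,1.1) + 0.897·(-5.52,-0.19) = (-5.3449,-0.0571)
  v5: (1-0.897)·(-3.07,-2.88) + 0.897·(-4.62,-3.88) = (-4.4604,-3.7770)
  v6: (1-0.897)·(-0.14,-3.47) + 0.897·(-1.99,-5.37) = (-1.7995,-5.1743)
  v7: (1-0.897)·(2.2,-2.27) + 0.897·(0.43,-3.57) = (0.6123,-3.4361)
Shoelace sum Σ(x_i·y_{i+1} − x_{i+1}·y_i):
  i=1: 3.0986·3.0240 − 0.7917·-0.5236 = +9.7845 (running +9.7845)
  i=2: 0.7917·3.6424 − -4.9522·3.0240 = +17.8588 (running +27.6432)
  i=3: -4.9522·-0.0571 − -5.3449·3.6424 = +19.7510 (running +47.3942)
  i=4: -5.3449·-3.7770 − -4.4604·-0.0571 = +19.9329 (running +67.3271)
  i=5: -4.4604·-5.1743 − -1.7995·-3.7770 = +16.2827 (running +83.6097)
  i=6: -1.7995·-3.4361 − 0.6123·-5.1743 = +9.3514 (running +92.9611)
  i=7: 0.6123·-0.5236 − 3.0986·-3.4361 = +10.3264 (running +103.2875)
Area = |Σ|/2 = |103.2875|/2 = 51.6438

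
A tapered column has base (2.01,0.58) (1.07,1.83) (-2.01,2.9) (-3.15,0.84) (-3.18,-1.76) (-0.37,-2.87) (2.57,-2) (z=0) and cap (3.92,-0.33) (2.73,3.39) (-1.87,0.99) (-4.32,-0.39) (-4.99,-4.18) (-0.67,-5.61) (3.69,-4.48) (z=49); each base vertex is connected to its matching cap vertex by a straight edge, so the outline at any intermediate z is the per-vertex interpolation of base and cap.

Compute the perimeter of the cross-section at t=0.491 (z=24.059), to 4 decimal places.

Cross-section at t=0.491: each vertex is (1-t)·p0[i] + t·p1[i].
  v1: (1-0.491)·(2.01,0.58) + 0.491·(3.92,-0.33) = (2.9478,0.1332)
  v2: (1-0.491)·(1.07,1.83) + 0.491·(2.73,3.39) = (1.8851,2.5960)
  v3: (1-0.491)·(-2.01,2.9) + 0.491·(-1.87,0.99) = (-1.9413,1.9622)
  v4: (1-0.491)·(-3.15,0.84) + 0.491·(-4.32,-0.39) = (-3.7245,0.2361)
  v5: (1-0.491)·(-3.18,-1.76) + 0.491·(-4.99,-4.18) = (-4.0687,-2.9482)
  v6: (1-0.491)·(-0.37,-2.87) + 0.491·(-0.67,-5.61) = (-0.5173,-4.2153)
  v7: (1-0.491)·(2.57,-2) + 0.491·(3.69,-4.48) = (3.1199,-3.2177)
Perimeter = Σ |v_{i+1} − v_i|:
  edge 1→2: √(-1.0627² + 2.4628²) = 2.6823 (running 2.6823)
  edge 2→3: √(-3.8263² + -0.6338²) = 3.8785 (running 6.5607)
  edge 3→4: √(-1.7832² + -1.7261²) = 2.4818 (running 9.0425)
  edge 4→5: √(-0.3442² + -3.1843²) = 3.2028 (running 12.2454)
  edge 5→6: √(3.5514² + -1.2671²) = 3.7707 (running 16.0161)
  edge 6→7: √(3.6372² + 0.9977²) = 3.7716 (running 19.7876)
  edge 7→1: √(-0.1721² + 3.3509²) = 3.3553 (running 23.1429)
Perimeter = 23.1429

Perimeter at t=0.491: 23.1429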